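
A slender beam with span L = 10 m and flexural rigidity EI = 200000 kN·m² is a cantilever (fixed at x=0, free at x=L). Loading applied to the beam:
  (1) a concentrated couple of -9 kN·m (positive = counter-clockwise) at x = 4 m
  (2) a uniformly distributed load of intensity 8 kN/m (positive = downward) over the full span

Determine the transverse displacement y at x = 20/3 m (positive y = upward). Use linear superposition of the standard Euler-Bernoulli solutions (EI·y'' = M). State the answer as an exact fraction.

y(20/3) = -175103/6075000 m

Load 1 — applied couple M₀=-9 kN·m at a=4 m (b=L-a=6):
  y_1 = M₀a(2x-a)/(2EI)  [x>a] = (-9)·4·(2·(20/3)-4)/(2·200000) = -21/25000 m
Load 2 — uniform load w=8 kN/m over full span:
  y_2 = -wx²(x²-4Lx+6L²)/(24EI) = -8·(20/3)²·((20/3)²-4·10·(20/3)+6·10²)/(24·200000) = -34/1215 m
Superposition: y = Σ y_i = -175103/6075000 m ≈ -0.028824 m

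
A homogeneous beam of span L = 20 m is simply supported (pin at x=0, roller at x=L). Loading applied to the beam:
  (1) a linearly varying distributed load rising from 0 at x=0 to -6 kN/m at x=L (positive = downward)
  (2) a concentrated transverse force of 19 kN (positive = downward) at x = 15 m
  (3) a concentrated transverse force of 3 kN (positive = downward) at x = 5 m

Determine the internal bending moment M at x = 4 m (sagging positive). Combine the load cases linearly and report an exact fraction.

Load 1 — triangular load w₀=-6 kN/m (0→w₀ over full span):
  M_1 = w₀Lx/6 - w₀x³/(6L) = (-6)·20·4/6 - (-6)·4³/(6·20) = -384/5 kN·m
Load 2 — point force P=19 kN at a=15 m (b=L-a=5):
  M_2 = Pbx/L  [x≤a] = 19·5·4/20 = 19 kN·m
Load 3 — point force P=3 kN at a=5 m (b=L-a=15):
  M_3 = Pbx/L  [x≤a] = 3·15·4/20 = 9 kN·m
Superposition: M = Σ M_i = -244/5 kN·m ≈ -48.800000 kN·m

M(4) = -244/5 kN·m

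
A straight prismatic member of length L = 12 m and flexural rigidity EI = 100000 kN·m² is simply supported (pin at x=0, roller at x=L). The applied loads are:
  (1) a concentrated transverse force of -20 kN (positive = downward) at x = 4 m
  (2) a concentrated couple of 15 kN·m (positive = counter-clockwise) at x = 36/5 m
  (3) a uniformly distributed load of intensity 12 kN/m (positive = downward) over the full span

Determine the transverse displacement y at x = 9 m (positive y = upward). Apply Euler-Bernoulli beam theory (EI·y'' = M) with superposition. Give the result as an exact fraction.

Load 1 — point force P=-20 kN at a=4 m (b=L-a=8):
  y_1 = -Pa(L-x)(2Lx-a²-x²)/(6LEI)  [x>a] = -(-20)·4·(12-9)·(2·12·9-4²-9²)/(6·12·100000) = 119/30000 m
Load 2 — applied couple M₀=15 kN·m at a=36/5 m (b=L-a=24/5):
  y_2 = (M₀x³/(6L)-M₀(x-a)²/2+C₁x)/EI  [x>a] with C₁=M₀(3b²-L²)/(6L)=-78/5 = (15·9³/(6·12)-15·(9-(36/5))²/2+(-78/5)·9)/100000 = -513/4000000 m
Load 3 — uniform load w=12 kN/m over full span:
  y_3 = -wx(L³-2Lx²+x³)/(24EI) = -12·9·(12³-2·12·9²+9³)/(24·100000) = -4617/200000 m
Superposition: y = Σ y_i = -230959/12000000 m ≈ -0.019247 m

y(9) = -230959/12000000 m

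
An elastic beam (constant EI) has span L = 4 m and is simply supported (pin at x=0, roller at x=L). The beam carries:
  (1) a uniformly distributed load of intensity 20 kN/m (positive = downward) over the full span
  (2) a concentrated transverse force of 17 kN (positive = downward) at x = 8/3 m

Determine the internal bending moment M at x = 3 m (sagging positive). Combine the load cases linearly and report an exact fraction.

M(3) = 124/3 kN·m

Load 1 — uniform load w=20 kN/m over full span:
  M_1 = wx(L-x)/2 = 20·3·(4-3)/2 = 30 kN·m
Load 2 — point force P=17 kN at a=8/3 m (b=L-a=4/3):
  M_2 = Pa(L-x)/L  [x>a] = 17·(8/3)·(4-3)/4 = 34/3 kN·m
Superposition: M = Σ M_i = 124/3 kN·m ≈ 41.333333 kN·m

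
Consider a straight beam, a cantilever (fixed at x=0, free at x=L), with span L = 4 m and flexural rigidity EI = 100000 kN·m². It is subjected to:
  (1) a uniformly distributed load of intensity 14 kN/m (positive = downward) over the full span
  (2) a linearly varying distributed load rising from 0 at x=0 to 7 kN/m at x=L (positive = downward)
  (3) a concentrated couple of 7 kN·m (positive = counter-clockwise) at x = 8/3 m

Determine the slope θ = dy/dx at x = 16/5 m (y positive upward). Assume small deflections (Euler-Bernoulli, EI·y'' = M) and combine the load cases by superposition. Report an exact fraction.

θ(16/5) = -43337/23437500 rad

Load 1 — uniform load w=14 kN/m over full span:
  θ_1 = -wx(x²-3Lx+3L²)/(6EI) = -14·(16/5)·((16/5)²-3·4·(16/5)+3·4²)/(6·100000) = -1736/1171875 rad
Load 2 — triangular load w₀=7 kN/m (0→w₀ over full span):
  θ_2 = (w₀Lx²/4-w₀L²x/3-w₀x⁴/(24L))/EI = (7·4·(16/5)²/4-7·4²·(16/5)/3-7·(16/5)⁴/(24·4))/100000 = -3248/5859375 rad
Load 3 — applied couple M₀=7 kN·m at a=8/3 m (b=L-a=4/3):
  θ_3 = M₀a/EI  [x>a] = 7·(8/3)/100000 = 7/37500 rad
Superposition: θ = Σ θ_i = -43337/23437500 rad ≈ -0.001849 rad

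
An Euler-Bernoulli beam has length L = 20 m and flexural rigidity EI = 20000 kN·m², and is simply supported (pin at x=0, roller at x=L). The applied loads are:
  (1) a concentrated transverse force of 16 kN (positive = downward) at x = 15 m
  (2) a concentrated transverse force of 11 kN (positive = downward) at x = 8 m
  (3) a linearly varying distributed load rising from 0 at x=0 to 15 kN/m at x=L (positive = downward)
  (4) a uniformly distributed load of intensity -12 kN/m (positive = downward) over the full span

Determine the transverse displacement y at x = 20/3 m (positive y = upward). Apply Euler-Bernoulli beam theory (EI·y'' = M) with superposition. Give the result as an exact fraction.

y(20/3) = 168251/607500 m

Load 1 — point force P=16 kN at a=15 m (b=L-a=5):
  y_1 = -Pbx(L²-b²-x²)/(6LEI)  [x≤a] = -16·5·(20/3)·(20²-5²-(20/3)²)/(6·20·20000) = -119/1620 m
Load 2 — point force P=11 kN at a=8 m (b=L-a=12):
  y_2 = -Pbx(L²-b²-x²)/(6LEI)  [x≤a] = -11·12·(20/3)·(20²-12²-(20/3)²)/(6·20·20000) = -1309/16875 m
Load 3 — triangular load w₀=15 kN/m (0→w₀ over full span):
  y_3 = -w₀x(7L⁴-10L²x²+3x⁴)/(360LEI) = -15·(20/3)·(7·20⁴-10·20²·(20/3)²+3·(20/3)⁴)/(360·20·20000) = -160/243 m
Load 4 — uniform load w=-12 kN/m over full span:
  y_4 = -wx(L³-2Lx²+x³)/(24EI) = -(-12)·(20/3)·(20³-2·20·(20/3)²+(20/3)³)/(24·20000) = 88/81 m
Superposition: y = Σ y_i = 168251/607500 m ≈ 0.276956 m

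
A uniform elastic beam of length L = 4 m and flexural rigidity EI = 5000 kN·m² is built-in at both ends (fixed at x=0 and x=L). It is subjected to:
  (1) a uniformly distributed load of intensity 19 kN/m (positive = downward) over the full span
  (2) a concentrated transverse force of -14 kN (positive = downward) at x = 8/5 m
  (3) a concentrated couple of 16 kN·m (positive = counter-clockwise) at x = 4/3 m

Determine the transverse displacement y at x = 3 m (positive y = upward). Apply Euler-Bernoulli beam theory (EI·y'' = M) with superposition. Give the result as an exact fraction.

Load 1 — uniform load w=19 kN/m over full span:
  y_1 = -wx²(L-x)²/(24EI) = -19·3²·(4-3)²/(24·5000) = -57/40000 m
Load 2 — point force P=-14 kN at a=8/5 m (b=L-a=12/5):
  y_2 = -Pa²(L-x)²(3bL-(3b+a)(L-x))/(6L³EI)  [x>a] = -(-14)·(8/5)²·(4-3)²·(3·(12/5)·4-(3·(12/5)+(8/5))·(4-3))/(6·4³·5000) = 7/18750 m
Load 3 — applied couple M₀=16 kN·m at a=4/3 m (b=L-a=8/3):
  y_3 = (R_Ax³/6 - M_Ax²/2 - M₀(x-a)²/2)/EI  [x>a] with R_A=16/3, M_A=0 = ((16/3)·3³/6 - 0·3²/2 - 16·(3-(4/3))²/2)/5000 = 2/5625 m
Superposition: y = Σ y_i = -1253/1800000 m ≈ -0.000696 m

y(3) = -1253/1800000 m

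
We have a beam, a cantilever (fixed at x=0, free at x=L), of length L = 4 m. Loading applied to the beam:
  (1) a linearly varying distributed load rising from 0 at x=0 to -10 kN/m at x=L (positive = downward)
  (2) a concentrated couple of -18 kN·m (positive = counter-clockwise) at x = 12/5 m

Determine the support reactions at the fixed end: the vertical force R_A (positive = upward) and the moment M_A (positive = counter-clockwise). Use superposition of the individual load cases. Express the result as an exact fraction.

R_A = -20 kN, M_A = -106/3 kN·m

Load 1 — triangular load w₀=-10 kN/m (0→w₀ over full span):
  R_A = w₀L/2 = (-10)·4/2 = -20 kN
  M_A = w₀L²/3 = (-10)·4²/3 = -160/3 kN·m
Load 2 — applied couple M₀=-18 kN·m at a=12/5 m (b=L-a=8/5):
  R_A = 0 kN
  M_A = -M₀ = -(-18) = 18 kN·m
Superposition: R_A = -20 kN, M_A = -106/3 kN·m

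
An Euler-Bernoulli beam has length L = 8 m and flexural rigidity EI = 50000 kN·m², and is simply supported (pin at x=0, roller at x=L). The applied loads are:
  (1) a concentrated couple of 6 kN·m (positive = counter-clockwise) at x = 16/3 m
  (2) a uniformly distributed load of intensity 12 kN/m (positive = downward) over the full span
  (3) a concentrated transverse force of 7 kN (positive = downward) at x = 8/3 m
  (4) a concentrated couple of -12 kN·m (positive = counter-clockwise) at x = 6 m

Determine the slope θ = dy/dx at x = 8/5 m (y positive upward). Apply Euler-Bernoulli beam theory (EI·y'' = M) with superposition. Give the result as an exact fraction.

Load 1 — applied couple M₀=6 kN·m at a=16/3 m (b=L-a=8/3):
  θ_1 = (M₀x²/(2L)+C₁)/EI  [x≤a] with C₁=M₀(3b²-L²)/(6L)=-16/3 = (6·(8/5)²/(2·8)+(-16/3))/50000 = -41/468750 rad
Load 2 — uniform load w=12 kN/m over full span:
  θ_2 = -w(L³-6Lx²+4x³)/(24EI) = -12·(8³-6·8·(8/5)²+4·(8/5)³)/(24·50000) = -1584/390625 rad
Load 3 — point force P=7 kN at a=8/3 m (b=L-a=16/3):
  θ_3 = -Pb(L²-b²-3x²)/(6LEI)  [x≤a] = -7·(16/3)·(8²-(16/3)²-3·(8/5)²)/(6·8·50000) = -2744/6328125 rad
Load 4 — applied couple M₀=-12 kN·m at a=6 m (b=L-a=2):
  θ_4 = (M₀x²/(2L)+C₁)/EI  [x≤a] with C₁=M₀(3b²-L²)/(6L)=13 = ((-12)·(8/5)²/(2·8)+13)/50000 = 277/1250000 rad
Superposition: θ = Σ θ_i = -2204479/506250000 rad ≈ -0.004355 rad

θ(8/5) = -2204479/506250000 rad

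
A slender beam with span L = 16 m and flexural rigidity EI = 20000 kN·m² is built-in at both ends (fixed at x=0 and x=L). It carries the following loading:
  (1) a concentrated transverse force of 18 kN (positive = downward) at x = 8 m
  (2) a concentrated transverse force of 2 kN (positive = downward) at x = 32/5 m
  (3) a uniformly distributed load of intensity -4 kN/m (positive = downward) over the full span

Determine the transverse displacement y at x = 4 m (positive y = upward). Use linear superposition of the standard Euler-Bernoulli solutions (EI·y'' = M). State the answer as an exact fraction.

Load 1 — point force P=18 kN at a=8 m (b=L-a=8):
  y_1 = -Pb²x²(3aL-(3a+b)x)/(6L³EI)  [x≤a] = -18·8²·4²·(3·8·16-(3·8+8)·4)/(6·16³·20000) = -6/625 m
Load 2 — point force P=2 kN at a=32/5 m (b=L-a=48/5):
  y_2 = -Pb²x²(3aL-(3a+b)x)/(6L³EI)  [x≤a] = -2·(48/5)²·4²·(3·(32/5)·16-(3·(32/5)+(48/5))·4)/(6·16³·20000) = -18/15625 m
Load 3 — uniform load w=-4 kN/m over full span:
  y_3 = -wx²(L-x)²/(24EI) = -(-4)·4²·(16-4)²/(24·20000) = 12/625 m
Superposition: y = Σ y_i = 132/15625 m ≈ 0.008448 m

y(4) = 132/15625 m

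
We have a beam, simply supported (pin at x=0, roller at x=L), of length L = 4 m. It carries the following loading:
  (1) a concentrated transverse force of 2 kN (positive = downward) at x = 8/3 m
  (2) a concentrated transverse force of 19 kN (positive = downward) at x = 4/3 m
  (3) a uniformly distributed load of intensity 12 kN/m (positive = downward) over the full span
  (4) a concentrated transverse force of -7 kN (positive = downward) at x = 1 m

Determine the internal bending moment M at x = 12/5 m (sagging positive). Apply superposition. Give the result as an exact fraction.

M(12/5) = 2398/75 kN·m

Load 1 — point force P=2 kN at a=8/3 m (b=L-a=4/3):
  M_1 = Pbx/L  [x≤a] = 2·(4/3)·(12/5)/4 = 8/5 kN·m
Load 2 — point force P=19 kN at a=4/3 m (b=L-a=8/3):
  M_2 = Pa(L-x)/L  [x>a] = 19·(4/3)·(4-(12/5))/4 = 152/15 kN·m
Load 3 — uniform load w=12 kN/m over full span:
  M_3 = wx(L-x)/2 = 12·(12/5)·(4-(12/5))/2 = 576/25 kN·m
Load 4 — point force P=-7 kN at a=1 m (b=L-a=3):
  M_4 = Pa(L-x)/L  [x>a] = (-7)·1·(4-(12/5))/4 = -14/5 kN·m
Superposition: M = Σ M_i = 2398/75 kN·m ≈ 31.973333 kN·m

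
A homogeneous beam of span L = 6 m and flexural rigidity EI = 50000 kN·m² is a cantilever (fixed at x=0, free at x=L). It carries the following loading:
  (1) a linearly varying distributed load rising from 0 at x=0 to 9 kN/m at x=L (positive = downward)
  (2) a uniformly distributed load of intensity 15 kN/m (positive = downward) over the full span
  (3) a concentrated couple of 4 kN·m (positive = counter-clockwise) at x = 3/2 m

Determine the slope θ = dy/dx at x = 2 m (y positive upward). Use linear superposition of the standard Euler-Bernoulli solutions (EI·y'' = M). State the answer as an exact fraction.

Load 1 — triangular load w₀=9 kN/m (0→w₀ over full span):
  θ_1 = (w₀Lx²/4-w₀L²x/3-w₀x⁴/(24L))/EI = (9·6·2²/4-9·6²·2/3-9·2⁴/(24·6))/50000 = -163/50000 rad
Load 2 — uniform load w=15 kN/m over full span:
  θ_2 = -wx(x²-3Lx+3L²)/(6EI) = -15·2·(2²-3·6·2+3·6²)/(6·50000) = -19/2500 rad
Load 3 — applied couple M₀=4 kN·m at a=3/2 m (b=L-a=9/2):
  θ_3 = M₀a/EI  [x>a] = 4·(3/2)/50000 = 3/25000 rad
Superposition: θ = Σ θ_i = -537/50000 rad ≈ -0.010740 rad

θ(2) = -537/50000 rad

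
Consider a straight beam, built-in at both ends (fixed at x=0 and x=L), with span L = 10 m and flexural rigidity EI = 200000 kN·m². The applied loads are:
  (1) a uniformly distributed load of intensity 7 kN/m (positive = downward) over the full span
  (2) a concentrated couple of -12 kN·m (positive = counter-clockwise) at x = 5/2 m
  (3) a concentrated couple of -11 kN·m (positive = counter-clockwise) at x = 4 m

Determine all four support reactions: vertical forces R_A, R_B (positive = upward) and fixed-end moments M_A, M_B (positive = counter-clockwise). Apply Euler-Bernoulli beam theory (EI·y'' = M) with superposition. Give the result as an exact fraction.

Load 1 — uniform load w=7 kN/m over full span:
  R_A = wL/2 = 7·10/2 = 35 kN
  M_A = wL²/12 = 7·10²/12 = 175/3 kN·m
  R_B = wL/2 = 7·10/2 = 35 kN
  M_B = -wL²/12 = -7·10²/12 = -175/3 kN·m
Load 2 — applied couple M₀=-12 kN·m at a=5/2 m (b=L-a=15/2):
  R_A = 6M₀ab/L³ = 6·(-12)·(5/2)·(15/2)/10³ = -27/20 kN
  M_A = M₀b(2a-b)/L² = (-12)·(15/2)·(2·(5/2)-(15/2))/10² = 9/4 kN·m
  R_B = -6M₀ab/L³ = -6·(-12)·(5/2)·(15/2)/10³ = 27/20 kN
  M_B = M₀a(2b-a)/L² = (-12)·(5/2)·(2·(15/2)-(5/2))/10² = -15/4 kN·m
Load 3 — applied couple M₀=-11 kN·m at a=4 m (b=L-a=6):
  R_A = 6M₀ab/L³ = 6·(-11)·4·6/10³ = -198/125 kN
  M_A = M₀b(2a-b)/L² = (-11)·6·(2·4-6)/10² = -33/25 kN·m
  R_B = -6M₀ab/L³ = -6·(-11)·4·6/10³ = 198/125 kN
  M_B = M₀a(2b-a)/L² = (-11)·4·(2·6-4)/10² = -88/25 kN·m
Superposition: R_A = 16033/500 kN, M_A = 17779/300 kN·m, R_B = 18967/500 kN, M_B = -19681/300 kN·m

R_A = 16033/500 kN, M_A = 17779/300 kN·m, R_B = 18967/500 kN, M_B = -19681/300 kN·m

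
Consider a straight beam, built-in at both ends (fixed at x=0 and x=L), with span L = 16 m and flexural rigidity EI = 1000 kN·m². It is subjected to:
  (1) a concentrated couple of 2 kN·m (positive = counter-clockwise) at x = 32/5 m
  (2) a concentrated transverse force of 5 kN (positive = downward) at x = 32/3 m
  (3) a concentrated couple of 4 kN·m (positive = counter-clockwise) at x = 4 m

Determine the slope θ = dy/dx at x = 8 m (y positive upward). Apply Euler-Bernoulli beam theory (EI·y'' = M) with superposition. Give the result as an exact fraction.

θ(8) = -4243/675000 rad

Load 1 — applied couple M₀=2 kN·m at a=32/5 m (b=L-a=48/5):
  θ_1 = (R_Ax²/2 - M_Ax - M₀(x-a))/EI  [x>a] with R_A=9/50, M_A=6/25 = ((9/50)·8²/2 - (6/25)·8 - 2·(8-(32/5)))/1000 = 2/3125 rad
Load 2 — point force P=5 kN at a=32/3 m (b=L-a=16/3):
  θ_2 = -Pb²x(2aL-(3a+b)x)/(2L³EI)  [x≤a] = -5·(16/3)²·8·(2·(32/3)·16-(3·(32/3)+(16/3))·8)/(2·16³·1000) = -4/675 rad
Load 3 — applied couple M₀=4 kN·m at a=4 m (b=L-a=12):
  θ_3 = (R_Ax²/2 - M_Ax - M₀(x-a))/EI  [x>a] with R_A=9/32, M_A=-3/4 = ((9/32)·8²/2 - (-3/4)·8 - 4·(8-4))/1000 = -1/1000 rad
Superposition: θ = Σ θ_i = -4243/675000 rad ≈ -0.006286 rad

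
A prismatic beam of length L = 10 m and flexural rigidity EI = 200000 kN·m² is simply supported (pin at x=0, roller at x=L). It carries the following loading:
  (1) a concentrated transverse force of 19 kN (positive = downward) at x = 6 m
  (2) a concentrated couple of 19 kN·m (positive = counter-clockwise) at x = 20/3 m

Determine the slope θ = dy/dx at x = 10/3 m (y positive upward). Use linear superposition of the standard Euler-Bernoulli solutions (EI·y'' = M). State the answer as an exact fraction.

Load 1 — point force P=19 kN at a=6 m (b=L-a=4):
  θ_1 = -Pb(L²-b²-3x²)/(6LEI)  [x≤a] = -19·4·(10²-4²-3·(10/3)²)/(6·10·200000) = -361/1125000 rad
Load 2 — applied couple M₀=19 kN·m at a=20/3 m (b=L-a=10/3):
  θ_2 = (M₀x²/(2L)+C₁)/EI  [x≤a] with C₁=M₀(3b²-L²)/(6L)=-190/9 = (19·(10/3)²/(2·10)+(-190/9))/200000 = -19/360000 rad
Superposition: θ = Σ θ_i = -1121/3000000 rad ≈ -0.000374 rad

θ(10/3) = -1121/3000000 rad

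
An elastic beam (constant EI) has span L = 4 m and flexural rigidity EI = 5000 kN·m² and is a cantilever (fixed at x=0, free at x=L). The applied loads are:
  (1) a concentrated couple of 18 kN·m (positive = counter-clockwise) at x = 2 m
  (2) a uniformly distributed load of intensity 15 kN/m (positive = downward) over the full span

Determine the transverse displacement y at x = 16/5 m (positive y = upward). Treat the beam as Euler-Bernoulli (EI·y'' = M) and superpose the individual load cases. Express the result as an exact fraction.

y(16/5) = -8533/156250 m

Load 1 — applied couple M₀=18 kN·m at a=2 m (b=L-a=2):
  y_1 = M₀a(2x-a)/(2EI)  [x>a] = 18·2·(2·(16/5)-2)/(2·5000) = 99/6250 m
Load 2 — uniform load w=15 kN/m over full span:
  y_2 = -wx²(x²-4Lx+6L²)/(24EI) = -15·(16/5)²·((16/5)²-4·4·(16/5)+6·4²)/(24·5000) = -5504/78125 m
Superposition: y = Σ y_i = -8533/156250 m ≈ -0.054611 m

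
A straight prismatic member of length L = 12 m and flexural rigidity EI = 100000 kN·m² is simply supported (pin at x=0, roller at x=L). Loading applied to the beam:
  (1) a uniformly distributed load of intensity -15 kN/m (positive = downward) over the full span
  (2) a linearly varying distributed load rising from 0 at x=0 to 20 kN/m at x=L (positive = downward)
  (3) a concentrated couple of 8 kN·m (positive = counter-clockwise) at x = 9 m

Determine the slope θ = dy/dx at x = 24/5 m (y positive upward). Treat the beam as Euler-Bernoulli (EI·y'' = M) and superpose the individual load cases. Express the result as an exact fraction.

θ(24/5) = 8287/12500000 rad

Load 1 — uniform load w=-15 kN/m over full span:
  θ_1 = -w(L³-6Lx²+4x³)/(24EI) = -(-15)·(12³-6·12·(24/5)²+4·(24/5)³)/(24·100000) = 999/312500 rad
Load 2 — triangular load w₀=20 kN/m (0→w₀ over full span):
  θ_2 = -w₀(7L⁴-30L²x²+15x⁴)/(360LEI) = -20·(7·12⁴-30·12²·(24/5)²+15·(24/5)⁴)/(360·12·100000) = -969/390625 rad
Load 3 — applied couple M₀=8 kN·m at a=9 m (b=L-a=3):
  θ_3 = (M₀x²/(2L)+C₁)/EI  [x≤a] with C₁=M₀(3b²-L²)/(6L)=-13 = (8·(24/5)²/(2·12)+(-13))/100000 = -133/2500000 rad
Superposition: θ = Σ θ_i = 8287/12500000 rad ≈ 0.000663 rad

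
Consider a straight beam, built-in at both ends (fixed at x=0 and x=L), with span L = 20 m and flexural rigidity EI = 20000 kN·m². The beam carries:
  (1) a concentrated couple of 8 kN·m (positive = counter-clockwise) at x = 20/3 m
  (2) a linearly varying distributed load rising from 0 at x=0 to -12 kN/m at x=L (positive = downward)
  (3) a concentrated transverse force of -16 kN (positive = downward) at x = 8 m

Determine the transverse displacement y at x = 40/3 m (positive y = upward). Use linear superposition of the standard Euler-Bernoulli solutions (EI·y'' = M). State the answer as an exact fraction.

y(40/3) = 19322/151875 m

Load 1 — applied couple M₀=8 kN·m at a=20/3 m (b=L-a=40/3):
  y_1 = (R_Ax³/6 - M_Ax²/2 - M₀(x-a)²/2)/EI  [x>a] with R_A=8/15, M_A=0 = ((8/15)·(40/3)³/6 - 0·(40/3)²/2 - 8·((40/3)-(20/3))²/2)/20000 = 2/1215 m
Load 2 — triangular load w₀=-12 kN/m (0→w₀ over full span):
  y_2 = -w₀x²(L-x)²(x+2L)/(120LEI) = -(-12)·(40/3)²·(20-(40/3))²·((40/3)+2·20)/(120·20·20000) = 128/1215 m
Load 3 — point force P=-16 kN at a=8 m (b=L-a=12):
  y_3 = -Pa²(L-x)²(3bL-(3b+a)(L-x))/(6L³EI)  [x>a] = -(-16)·8²·(20-(40/3))²·(3·12·20-(3·12+8)·(20-(40/3)))/(6·20³·20000) = 1024/50625 m
Superposition: y = Σ y_i = 19322/151875 m ≈ 0.127223 m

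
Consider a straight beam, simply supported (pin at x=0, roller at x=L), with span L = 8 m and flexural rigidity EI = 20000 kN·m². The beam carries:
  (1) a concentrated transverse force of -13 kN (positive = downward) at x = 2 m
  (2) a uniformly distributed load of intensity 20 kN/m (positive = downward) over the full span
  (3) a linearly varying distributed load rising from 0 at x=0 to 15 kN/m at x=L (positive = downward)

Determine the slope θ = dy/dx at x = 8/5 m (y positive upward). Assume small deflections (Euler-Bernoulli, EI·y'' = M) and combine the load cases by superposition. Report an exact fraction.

Load 1 — point force P=-13 kN at a=2 m (b=L-a=6):
  θ_1 = -Pb(L²-b²-3x²)/(6LEI)  [x≤a] = -(-13)·6·(8²-6²-3·(8/5)²)/(6·8·20000) = 1651/1000000 rad
Load 2 — uniform load w=20 kN/m over full span:
  θ_2 = -w(L³-6Lx²+4x³)/(24EI) = -20·(8³-6·8·(8/5)²+4·(8/5)³)/(24·20000) = -264/15625 rad
Load 3 — triangular load w₀=15 kN/m (0→w₀ over full span):
  θ_3 = -w₀(7L⁴-30L²x²+15x⁴)/(360LEI) = -15·(7·8⁴-30·8²·(8/5)²+15·(8/5)⁴)/(360·8·20000) = -1456/234375 rad
Superposition: θ = Σ θ_i = -321859/15000000 rad ≈ -0.021457 rad

θ(8/5) = -321859/15000000 rad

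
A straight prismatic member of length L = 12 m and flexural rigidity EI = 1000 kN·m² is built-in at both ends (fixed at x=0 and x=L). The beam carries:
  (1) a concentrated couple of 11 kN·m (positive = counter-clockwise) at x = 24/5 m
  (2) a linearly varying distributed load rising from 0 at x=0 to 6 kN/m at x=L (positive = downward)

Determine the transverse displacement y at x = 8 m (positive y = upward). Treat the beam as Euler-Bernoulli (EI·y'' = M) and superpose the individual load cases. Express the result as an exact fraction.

Load 1 — applied couple M₀=11 kN·m at a=24/5 m (b=L-a=36/5):
  y_1 = (R_Ax³/6 - M_Ax²/2 - M₀(x-a)²/2)/EI  [x>a] with R_A=33/25, M_A=33/25 = ((33/25)·8³/6 - (33/25)·8²/2 - 11·(8-(24/5))²/2)/1000 = 44/3125 m
Load 2 — triangular load w₀=6 kN/m (0→w₀ over full span):
  y_2 = -w₀x²(L-x)²(x+2L)/(120LEI) = -6·8²·(12-8)²·(8+2·12)/(120·12·1000) = -256/1875 m
Superposition: y = Σ y_i = -1148/9375 m ≈ -0.122453 m

y(8) = -1148/9375 m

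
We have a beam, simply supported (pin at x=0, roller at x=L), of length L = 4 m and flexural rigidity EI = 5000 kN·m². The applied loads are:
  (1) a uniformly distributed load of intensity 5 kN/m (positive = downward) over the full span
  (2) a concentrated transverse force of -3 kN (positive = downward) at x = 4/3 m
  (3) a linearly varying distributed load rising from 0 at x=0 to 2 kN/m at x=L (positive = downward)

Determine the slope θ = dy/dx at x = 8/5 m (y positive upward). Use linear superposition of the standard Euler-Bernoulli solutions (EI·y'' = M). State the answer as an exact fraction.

θ(8/5) = -9188/10546875 rad

Load 1 — uniform load w=5 kN/m over full span:
  θ_1 = -w(L³-6Lx²+4x³)/(24EI) = -5·(4³-6·4·(8/5)²+4·(8/5)³)/(24·5000) = -37/46875 rad
Load 2 — point force P=-3 kN at a=4/3 m (b=L-a=8/3):
  θ_2 = -Pa(2L²-6Lx+3x²+a²)/(6LEI)  [x>a] = -(-3)·(4/3)·(2·4²-6·4·(8/5)+3·(8/5)²+(4/3)²)/(6·4·5000) = 43/421875 rad
Load 3 — triangular load w₀=2 kN/m (0→w₀ over full span):
  θ_3 = -w₀(7L⁴-30L²x²+15x⁴)/(360LEI) = -2·(7·4⁴-30·4²·(8/5)²+15·(8/5)⁴)/(360·4·5000) = -646/3515625 rad
Superposition: θ = Σ θ_i = -9188/10546875 rad ≈ -0.000871 rad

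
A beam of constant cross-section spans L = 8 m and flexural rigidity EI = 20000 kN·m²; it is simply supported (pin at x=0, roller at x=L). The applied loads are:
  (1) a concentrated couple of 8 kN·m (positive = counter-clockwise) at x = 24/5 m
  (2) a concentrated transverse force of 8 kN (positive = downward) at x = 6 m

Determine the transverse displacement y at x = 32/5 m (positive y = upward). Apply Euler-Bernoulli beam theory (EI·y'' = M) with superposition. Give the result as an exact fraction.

Load 1 — applied couple M₀=8 kN·m at a=24/5 m (b=L-a=16/5):
  y_1 = (M₀x³/(6L)-M₀(x-a)²/2+C₁x)/EI  [x>a] with C₁=M₀(3b²-L²)/(6L)=-416/75 = (8·(32/5)³/(6·8)-8·((32/5)-(24/5))²/2+(-416/75)·(32/5))/20000 = -8/78125 m
Load 2 — point force P=8 kN at a=6 m (b=L-a=2):
  y_2 = -Pa(L-x)(2Lx-a²-x²)/(6LEI)  [x>a] = -8·6·(8-(32/5))·(2·8·(32/5)-6²-(32/5)²)/(6·8·20000) = -159/78125 m
Superposition: y = Σ y_i = -167/78125 m ≈ -0.002138 m

y(32/5) = -167/78125 m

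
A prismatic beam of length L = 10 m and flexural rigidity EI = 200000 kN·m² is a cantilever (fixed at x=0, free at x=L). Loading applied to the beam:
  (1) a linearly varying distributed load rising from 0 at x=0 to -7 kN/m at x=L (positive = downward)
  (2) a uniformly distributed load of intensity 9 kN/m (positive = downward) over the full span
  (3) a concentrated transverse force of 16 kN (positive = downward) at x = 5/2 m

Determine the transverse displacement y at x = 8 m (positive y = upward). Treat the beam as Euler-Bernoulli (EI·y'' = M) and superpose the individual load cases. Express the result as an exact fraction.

y(8) = -295739/15000000 m

Load 1 — triangular load w₀=-7 kN/m (0→w₀ over full span):
  y_1 = (w₀Lx³/12-w₀L²x²/6-w₀x⁵/(120L))/EI = ((-7)·10·8³/12-(-7)·10²·8²/6-(-7)·8⁵/(120·10))/200000 = 5474/234375 m
Load 2 — uniform load w=9 kN/m over full span:
  y_2 = -wx²(x²-4Lx+6L²)/(24EI) = -9·8²·(8²-4·10·8+6·10²)/(24·200000) = -129/3125 m
Load 3 — point force P=16 kN at a=5/2 m (b=L-a=15/2):
  y_3 = -Pa²(3x-a)/(6EI)  [x>a] = -16·(5/2)²·(3·8-(5/2))/(6·200000) = -43/24000 m
Superposition: y = Σ y_i = -295739/15000000 m ≈ -0.019716 m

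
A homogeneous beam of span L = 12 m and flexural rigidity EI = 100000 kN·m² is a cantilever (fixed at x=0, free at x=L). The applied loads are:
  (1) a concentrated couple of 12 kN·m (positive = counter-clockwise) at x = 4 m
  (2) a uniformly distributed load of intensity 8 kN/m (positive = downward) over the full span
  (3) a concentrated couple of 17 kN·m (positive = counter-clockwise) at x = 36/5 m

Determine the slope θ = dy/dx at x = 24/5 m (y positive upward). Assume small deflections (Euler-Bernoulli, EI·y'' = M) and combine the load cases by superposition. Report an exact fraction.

Load 1 — applied couple M₀=12 kN·m at a=4 m (b=L-a=8):
  θ_1 = M₀a/EI  [x>a] = 12·4/100000 = 3/6250 rad
Load 2 — uniform load w=8 kN/m over full span:
  θ_2 = -wx(x²-3Lx+3L²)/(6EI) = -8·(24/5)·((24/5)²-3·12·(24/5)+3·12²)/(6·100000) = -7056/390625 rad
Load 3 — applied couple M₀=17 kN·m at a=36/5 m (b=L-a=24/5):
  θ_3 = M₀x/EI  [x≤a] = 17·(24/5)/100000 = 51/62500 rad
Superposition: θ = Σ θ_i = -26199/1562500 rad ≈ -0.016767 rad

θ(24/5) = -26199/1562500 rad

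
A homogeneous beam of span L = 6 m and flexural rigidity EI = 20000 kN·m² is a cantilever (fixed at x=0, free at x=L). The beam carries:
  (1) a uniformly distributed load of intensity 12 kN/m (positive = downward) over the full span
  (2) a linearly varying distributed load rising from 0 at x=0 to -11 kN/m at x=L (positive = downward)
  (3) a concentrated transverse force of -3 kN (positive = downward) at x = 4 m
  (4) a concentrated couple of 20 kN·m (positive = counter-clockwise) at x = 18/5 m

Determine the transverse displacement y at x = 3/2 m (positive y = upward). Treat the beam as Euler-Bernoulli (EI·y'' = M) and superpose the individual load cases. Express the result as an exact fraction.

y(3/2) = -104103/51200000 m

Load 1 — uniform load w=12 kN/m over full span:
  y_1 = -wx²(x²-4Lx+6L²)/(24EI) = -12·(3/2)²·((3/2)²-4·6·(3/2)+6·6²)/(24·20000) = -6561/640000 m
Load 2 — triangular load w₀=-11 kN/m (0→w₀ over full span):
  y_2 = (w₀Lx³/12-w₀L²x²/6-w₀x⁵/(120L))/EI = ((-11)·6·(3/2)³/12-(-11)·6²·(3/2)²/6-(-11)·(3/2)⁵/(120·6))/20000 = 332937/51200000 m
Load 3 — point force P=-3 kN at a=4 m (b=L-a=2):
  y_3 = -Px²(3a-x)/(6EI)  [x≤a] = -(-3)·(3/2)²·(3·4-(3/2))/(6·20000) = 189/320000 m
Load 4 — applied couple M₀=20 kN·m at a=18/5 m (b=L-a=12/5):
  y_4 = M₀x²/(2EI)  [x≤a] = 20·(3/2)²/(2·20000) = 9/8000 m
Superposition: y = Σ y_i = -104103/51200000 m ≈ -0.002033 m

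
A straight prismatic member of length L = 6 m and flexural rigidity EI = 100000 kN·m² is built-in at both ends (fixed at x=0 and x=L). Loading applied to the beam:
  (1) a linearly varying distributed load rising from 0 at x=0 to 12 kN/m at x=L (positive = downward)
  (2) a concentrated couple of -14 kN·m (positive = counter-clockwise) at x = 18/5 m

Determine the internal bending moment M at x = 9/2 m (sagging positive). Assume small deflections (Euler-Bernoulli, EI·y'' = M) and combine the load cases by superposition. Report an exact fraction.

Load 1 — triangular load w₀=12 kN/m (0→w₀ over full span):
  M_1 = 3w₀Lx/20 - w₀L²/30 - w₀x³/(6L) = 3·12·6·(9/2)/20 - 12·6²/30 - 12·(9/2)³/(6·6) = 153/40 kN·m
Load 2 — applied couple M₀=-14 kN·m at a=18/5 m (b=L-a=12/5):
  M_2 = R_Ax - M_A - M₀  [x>a] with R_A=-84/25, M_A=-112/25 = (-84/25)·(9/2) - (-112/25) - (-14) = 84/25 kN·m
Superposition: M = Σ M_i = 1437/200 kN·m ≈ 7.185000 kN·m

M(9/2) = 1437/200 kN·m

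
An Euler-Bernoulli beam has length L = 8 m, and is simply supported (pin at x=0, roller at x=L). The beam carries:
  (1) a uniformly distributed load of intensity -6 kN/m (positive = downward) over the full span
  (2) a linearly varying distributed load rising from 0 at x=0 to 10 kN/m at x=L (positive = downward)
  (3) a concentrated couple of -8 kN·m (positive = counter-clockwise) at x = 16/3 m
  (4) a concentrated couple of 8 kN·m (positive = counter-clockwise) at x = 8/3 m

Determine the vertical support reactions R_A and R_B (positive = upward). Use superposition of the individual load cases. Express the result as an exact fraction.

Load 1 — uniform load w=-6 kN/m over full span:
  R_A = wL/2 = (-6)·8/2 = -24 kN
  R_B = wL/2 = (-6)·8/2 = -24 kN
Load 2 — triangular load w₀=10 kN/m (0→w₀ over full span):
  R_A = w₀L/6 = 10·8/6 = 40/3 kN
  R_B = w₀L/3 = 10·8/3 = 80/3 kN
Load 3 — applied couple M₀=-8 kN·m at a=16/3 m (b=L-a=8/3):
  R_A = M₀/L = (-8)/8 = -1 kN
  R_B = -M₀/L = -(-8)/8 = 1 kN
Load 4 — applied couple M₀=8 kN·m at a=8/3 m (b=L-a=16/3):
  R_A = M₀/L = 8/8 = 1 kN
  R_B = -M₀/L = -8/8 = -1 kN
Superposition: R_A = -32/3 kN, R_B = 8/3 kN

R_A = -32/3 kN, R_B = 8/3 kN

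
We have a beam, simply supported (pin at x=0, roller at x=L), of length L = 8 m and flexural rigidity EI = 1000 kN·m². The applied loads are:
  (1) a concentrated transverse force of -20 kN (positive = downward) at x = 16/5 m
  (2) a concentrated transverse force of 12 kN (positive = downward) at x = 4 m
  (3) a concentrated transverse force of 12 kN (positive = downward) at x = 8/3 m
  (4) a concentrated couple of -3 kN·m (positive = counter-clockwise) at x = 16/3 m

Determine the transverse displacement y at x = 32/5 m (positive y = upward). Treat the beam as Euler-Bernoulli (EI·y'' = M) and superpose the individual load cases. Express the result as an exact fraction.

y(32/5) = -8032/421875 m

Load 1 — point force P=-20 kN at a=16/5 m (b=L-a=24/5):
  y_1 = -Pa(L-x)(2Lx-a²-x²)/(6LEI)  [x>a] = -(-20)·(16/5)·(8-(32/5))·(2·8·(32/5)-(16/5)²-(32/5)²)/(6·8·1000) = 1024/9375 m
Load 2 — point force P=12 kN at a=4 m (b=L-a=4):
  y_2 = -Pa(L-x)(2Lx-a²-x²)/(6LEI)  [x>a] = -12·4·(8-(32/5))·(2·8·(32/5)-4²-(32/5)²)/(6·8·1000) = -1136/15625 m
Load 3 — point force P=12 kN at a=8/3 m (b=L-a=16/3):
  y_3 = -Pa(L-x)(2Lx-a²-x²)/(6LEI)  [x>a] = -12·(8/3)·(8-(32/5))·(2·8·(32/5)-(8/3)²-(32/5)²)/(6·8·1000) = -24448/421875 m
Load 4 — applied couple M₀=-3 kN·m at a=16/3 m (b=L-a=8/3):
  y_4 = (M₀x³/(6L)-M₀(x-a)²/2+C₁x)/EI  [x>a] with C₁=M₀(3b²-L²)/(6L)=8/3 = ((-3)·(32/5)³/(6·8)-(-3)·((32/5)-(16/3))²/2+(8/3)·(32/5))/1000 = 112/46875 m
Superposition: y = Σ y_i = -8032/421875 m ≈ -0.019039 m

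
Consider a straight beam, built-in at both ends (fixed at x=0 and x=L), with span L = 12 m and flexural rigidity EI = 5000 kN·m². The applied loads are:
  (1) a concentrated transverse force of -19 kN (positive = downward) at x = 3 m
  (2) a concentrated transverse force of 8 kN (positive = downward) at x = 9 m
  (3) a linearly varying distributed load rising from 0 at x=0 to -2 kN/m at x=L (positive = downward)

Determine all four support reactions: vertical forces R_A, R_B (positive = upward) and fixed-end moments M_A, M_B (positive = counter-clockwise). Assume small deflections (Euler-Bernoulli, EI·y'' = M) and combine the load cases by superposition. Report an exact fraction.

Load 1 — point force P=-19 kN at a=3 m (b=L-a=9):
  R_A = Pb²(3a+b)/L³ = (-19)·9²·(3·3+9)/12³ = -513/32 kN
  M_A = Pab²/L² = (-19)·3·9²/12² = -513/16 kN·m
  R_B = Pa²(a+3b)/L³ = (-19)·3²·(3+3·9)/12³ = -95/32 kN
  M_B = -Pa²b/L² = -(-19)·3²·9/12² = 171/16 kN·m
Load 2 — point force P=8 kN at a=9 m (b=L-a=3):
  R_A = Pb²(3a+b)/L³ = 8·3²·(3·9+3)/12³ = 5/4 kN
  M_A = Pab²/L² = 8·9·3²/12² = 9/2 kN·m
  R_B = Pa²(a+3b)/L³ = 8·9²·(9+3·3)/12³ = 27/4 kN
  M_B = -Pa²b/L² = -8·9²·3/12² = -27/2 kN·m
Load 3 — triangular load w₀=-2 kN/m (0→w₀ over full span):
  R_A = 3w₀L/20 = 3·(-2)·12/20 = -18/5 kN
  M_A = w₀L²/30 = (-2)·12²/30 = -48/5 kN·m
  R_B = 7w₀L/20 = 7·(-2)·12/20 = -42/5 kN
  M_B = -w₀L²/20 = -(-2)·12²/20 = 72/5 kN·m
Superposition: R_A = -2941/160 kN, M_A = -2973/80 kN·m, R_B = -739/160 kN, M_B = 927/80 kN·m

R_A = -2941/160 kN, M_A = -2973/80 kN·m, R_B = -739/160 kN, M_B = 927/80 kN·m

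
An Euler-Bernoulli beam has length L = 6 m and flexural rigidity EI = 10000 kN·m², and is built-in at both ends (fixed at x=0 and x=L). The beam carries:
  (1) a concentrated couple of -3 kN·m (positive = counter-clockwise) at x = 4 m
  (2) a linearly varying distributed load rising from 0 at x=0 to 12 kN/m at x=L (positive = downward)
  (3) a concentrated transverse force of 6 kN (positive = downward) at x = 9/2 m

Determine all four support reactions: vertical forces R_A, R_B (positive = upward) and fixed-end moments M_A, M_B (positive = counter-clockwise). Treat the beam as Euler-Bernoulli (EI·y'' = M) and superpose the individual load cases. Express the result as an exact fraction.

Load 1 — applied couple M₀=-3 kN·m at a=4 m (b=L-a=2):
  R_A = 6M₀ab/L³ = 6·(-3)·4·2/6³ = -2/3 kN
  M_A = M₀b(2a-b)/L² = (-3)·2·(2·4-2)/6² = -1 kN·m
  R_B = -6M₀ab/L³ = -6·(-3)·4·2/6³ = 2/3 kN
  M_B = M₀a(2b-a)/L² = (-3)·4·(2·2-4)/6² = 0 kN·m
Load 2 — triangular load w₀=12 kN/m (0→w₀ over full span):
  R_A = 3w₀L/20 = 3·12·6/20 = 54/5 kN
  M_A = w₀L²/30 = 12·6²/30 = 72/5 kN·m
  R_B = 7w₀L/20 = 7·12·6/20 = 126/5 kN
  M_B = -w₀L²/20 = -12·6²/20 = -108/5 kN·m
Load 3 — point force P=6 kN at a=9/2 m (b=L-a=3/2):
  R_A = Pb²(3a+b)/L³ = 6·(3/2)²·(3·(9/2)+(3/2))/6³ = 15/16 kN
  M_A = Pab²/L² = 6·(9/2)·(3/2)²/6² = 27/16 kN·m
  R_B = Pa²(a+3b)/L³ = 6·(9/2)²·((9/2)+3·(3/2))/6³ = 81/16 kN
  M_B = -Pa²b/L² = -6·(9/2)²·(3/2)/6² = -81/16 kN·m
Superposition: R_A = 2657/240 kN, M_A = 1207/80 kN·m, R_B = 7423/240 kN, M_B = -2133/80 kN·m

R_A = 2657/240 kN, M_A = 1207/80 kN·m, R_B = 7423/240 kN, M_B = -2133/80 kN·m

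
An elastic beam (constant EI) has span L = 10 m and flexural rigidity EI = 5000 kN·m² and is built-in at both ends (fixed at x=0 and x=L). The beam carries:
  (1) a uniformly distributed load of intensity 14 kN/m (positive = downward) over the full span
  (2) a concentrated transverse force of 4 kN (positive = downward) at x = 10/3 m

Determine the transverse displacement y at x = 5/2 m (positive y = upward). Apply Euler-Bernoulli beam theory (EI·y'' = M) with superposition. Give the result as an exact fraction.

Load 1 — uniform load w=14 kN/m over full span:
  y_1 = -wx²(L-x)²/(24EI) = -14·(5/2)²·(10-(5/2))²/(24·5000) = -21/512 m
Load 2 — point force P=4 kN at a=10/3 m (b=L-a=20/3):
  y_2 = -Pb²x²(3aL-(3a+b)x)/(6L³EI)  [x≤a] = -4·(20/3)²·(5/2)²·(3·(10/3)·10-(3·(10/3)+(20/3))·(5/2))/(6·10³·5000) = -7/3240 m
Superposition: y = Σ y_i = -8953/207360 m ≈ -0.043176 m

y(5/2) = -8953/207360 m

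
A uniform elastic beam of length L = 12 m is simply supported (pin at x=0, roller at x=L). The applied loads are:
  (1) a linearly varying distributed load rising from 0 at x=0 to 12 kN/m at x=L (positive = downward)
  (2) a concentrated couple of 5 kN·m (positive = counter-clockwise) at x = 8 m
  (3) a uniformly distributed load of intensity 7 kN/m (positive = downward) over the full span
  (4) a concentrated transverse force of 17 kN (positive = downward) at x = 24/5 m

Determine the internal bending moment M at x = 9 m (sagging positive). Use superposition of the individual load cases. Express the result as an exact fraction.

M(9) = 4163/20 kN·m

Load 1 — triangular load w₀=12 kN/m (0→w₀ over full span):
  M_1 = w₀Lx/6 - w₀x³/(6L) = 12·12·9/6 - 12·9³/(6·12) = 189/2 kN·m
Load 2 — applied couple M₀=5 kN·m at a=8 m (b=L-a=4):
  M_2 = M₀x/L - M₀  [x>a] = 5·9/12 - 5 = -5/4 kN·m
Load 3 — uniform load w=7 kN/m over full span:
  M_3 = wx(L-x)/2 = 7·9·(12-9)/2 = 189/2 kN·m
Load 4 — point force P=17 kN at a=24/5 m (b=L-a=36/5):
  M_4 = Pa(L-x)/L  [x>a] = 17·(24/5)·(12-9)/12 = 102/5 kN·m
Superposition: M = Σ M_i = 4163/20 kN·m ≈ 208.150000 kN·m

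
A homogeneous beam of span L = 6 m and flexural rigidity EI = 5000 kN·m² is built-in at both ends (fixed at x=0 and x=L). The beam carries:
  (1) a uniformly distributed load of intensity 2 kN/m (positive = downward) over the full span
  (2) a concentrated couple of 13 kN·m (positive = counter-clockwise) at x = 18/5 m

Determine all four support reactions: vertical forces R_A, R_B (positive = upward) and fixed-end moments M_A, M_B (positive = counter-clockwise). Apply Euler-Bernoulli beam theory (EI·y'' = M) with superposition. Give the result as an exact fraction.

Load 1 — uniform load w=2 kN/m over full span:
  R_A = wL/2 = 2·6/2 = 6 kN
  M_A = wL²/12 = 2·6²/12 = 6 kN·m
  R_B = wL/2 = 2·6/2 = 6 kN
  M_B = -wL²/12 = -2·6²/12 = -6 kN·m
Load 2 — applied couple M₀=13 kN·m at a=18/5 m (b=L-a=12/5):
  R_A = 6M₀ab/L³ = 6·13·(18/5)·(12/5)/6³ = 78/25 kN
  M_A = M₀b(2a-b)/L² = 13·(12/5)·(2·(18/5)-(12/5))/6² = 104/25 kN·m
  R_B = -6M₀ab/L³ = -6·13·(18/5)·(12/5)/6³ = -78/25 kN
  M_B = M₀a(2b-a)/L² = 13·(18/5)·(2·(12/5)-(18/5))/6² = 39/25 kN·m
Superposition: R_A = 228/25 kN, M_A = 254/25 kN·m, R_B = 72/25 kN, M_B = -111/25 kN·m

R_A = 228/25 kN, M_A = 254/25 kN·m, R_B = 72/25 kN, M_B = -111/25 kN·m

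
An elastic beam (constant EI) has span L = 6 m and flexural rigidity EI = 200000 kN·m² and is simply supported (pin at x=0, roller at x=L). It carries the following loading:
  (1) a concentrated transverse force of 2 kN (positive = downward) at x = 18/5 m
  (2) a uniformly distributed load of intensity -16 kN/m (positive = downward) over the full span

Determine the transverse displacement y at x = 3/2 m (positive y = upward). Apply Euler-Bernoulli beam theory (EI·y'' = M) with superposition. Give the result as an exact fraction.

y(3/2) = 186777/200000000 m

Load 1 — point force P=2 kN at a=18/5 m (b=L-a=12/5):
  y_1 = -Pbx(L²-b²-x²)/(6LEI)  [x≤a] = -2·(12/5)·(3/2)·(6²-(12/5)²-(3/2)²)/(6·6·200000) = -2799/100000000 m
Load 2 — uniform load w=-16 kN/m over full span:
  y_2 = -wx(L³-2Lx²+x³)/(24EI) = -(-16)·(3/2)·(6³-2·6·(3/2)²+(3/2)³)/(24·200000) = 1539/1600000 m
Superposition: y = Σ y_i = 186777/200000000 m ≈ 0.000934 m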